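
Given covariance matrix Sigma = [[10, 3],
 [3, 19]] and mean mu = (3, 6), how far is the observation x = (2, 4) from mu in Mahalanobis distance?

Step 1 — centre the observation: (x - mu) = (-1, -2).

Step 2 — invert Sigma. det(Sigma) = 10·19 - (3)² = 181.
  Sigma^{-1} = (1/det) · [[d, -b], [-b, a]] = [[0.105, -0.0166],
 [-0.0166, 0.0552]].

Step 3 — form the quadratic (x - mu)^T · Sigma^{-1} · (x - mu):
  Sigma^{-1} · (x - mu) = (-0.0718, -0.0939).
  (x - mu)^T · [Sigma^{-1} · (x - mu)] = (-1)·(-0.0718) + (-2)·(-0.0939) = 0.2597.

Step 4 — take square root: d = √(0.2597) ≈ 0.5096.

d(x, mu) = √(0.2597) ≈ 0.5096


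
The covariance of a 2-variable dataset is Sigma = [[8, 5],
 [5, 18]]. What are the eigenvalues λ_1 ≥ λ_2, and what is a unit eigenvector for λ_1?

Step 1 — characteristic polynomial of 2×2 Sigma:
  det(Sigma - λI) = λ² - trace · λ + det = 0.
  trace = 8 + 18 = 26, det = 8·18 - (5)² = 119.
Step 2 — discriminant:
  Δ = trace² - 4·det = 676 - 476 = 200.
Step 3 — eigenvalues:
  λ = (trace ± √Δ)/2 = (26 ± 14.1421)/2,
  λ_1 = 20.0711,  λ_2 = 5.9289.

Step 4 — unit eigenvector for λ_1: solve (Sigma - λ_1 I)v = 0. First row:
  (8 - 20.0711)·v_x + (5)·v_y = 0, i.e. (-12.0711)·v_x + (5)·v_y = 0,
  so v ∝ (b, λ_1 - a) = (5, 12.0711) = u.
  ||u|| = √((5)² + (12.0711)²) = √(170.7107) ≈ 13.0656,
  v_1 = u/||u|| ≈ (0.3827, 0.9239) (||v_1|| = 1).

λ_1 = 20.0711,  λ_2 = 5.9289;  v_1 ≈ (0.3827, 0.9239)


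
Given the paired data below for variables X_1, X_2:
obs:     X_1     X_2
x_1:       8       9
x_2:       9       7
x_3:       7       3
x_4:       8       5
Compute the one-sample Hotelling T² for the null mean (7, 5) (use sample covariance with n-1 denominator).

Step 1 — sample mean vector:
  mean(X_1) = (8 + 9 + 7 + 8) / 4 = 32/4 = 8
  mean(X_2) = (9 + 7 + 3 + 5) / 4 = 24/4 = 6
  x̄ = (8, 6),  deviation x̄ - mu_0 = (8, 6) - (7, 5) = (1, 1).

Step 2 — sample covariance matrix, S[i,j] = (1/(n-1)) · Σ_k (x_{k,i} - mean_i) · (x_{k,j} - mean_j), divisor n-1 = 3:
  S[X_1,X_1] = ((0)·(0) + (1)·(1) + (-1)·(-1) + (0)·(0)) / 3 = 2/3 = 0.6667
  S[X_1,X_2] = ((0)·(3) + (1)·(1) + (-1)·(-3) + (0)·(-1)) / 3 = 4/3 = 1.3333
  S[X_2,X_2] = ((3)·(3) + (1)·(1) + (-3)·(-3) + (-1)·(-1)) / 3 = 20/3 = 6.6667
  S = [[0.6667, 1.3333],
 [1.3333, 6.6667]].

Step 3 — invert S. det(S) = 0.6667·6.6667 - (1.3333)² = 2.6667.
  S^{-1} = (1/det) · [[d, -b], [-b, a]] = [[2.5, -0.5],
 [-0.5, 0.25]].

Step 4 — quadratic form (x̄ - mu_0)^T · S^{-1} · (x̄ - mu_0):
  S^{-1} · (x̄ - mu_0) = (2, -0.25),
  (x̄ - mu_0)^T · [...] = (1)·(2) + (1)·(-0.25) = 1.75.

Step 5 — scale by n: T² = 4 · 1.75 = 7.

T² ≈ 7


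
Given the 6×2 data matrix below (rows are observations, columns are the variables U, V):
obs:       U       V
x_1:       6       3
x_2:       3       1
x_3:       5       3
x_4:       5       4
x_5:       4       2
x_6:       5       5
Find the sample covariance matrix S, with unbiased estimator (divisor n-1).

Step 1 — column means:
  mean(U) = (6 + 3 + 5 + 5 + 4 + 5) / 6 = 28/6 = 4.6667
  mean(V) = (3 + 1 + 3 + 4 + 2 + 5) / 6 = 18/6 = 3

Step 2 — sample covariance S[i,j] = (1/(n-1)) · Σ_k (x_{k,i} - mean_i) · (x_{k,j} - mean_j), with n-1 = 5.
  S[U,U] = ((1.3333)·(1.3333) + (-1.6667)·(-1.6667) + (0.3333)·(0.3333) + (0.3333)·(0.3333) + (-0.6667)·(-0.6667) + (0.3333)·(0.3333)) / 5 = 5.3333/5 = 1.0667
  S[U,V] = ((1.3333)·(0) + (-1.6667)·(-2) + (0.3333)·(0) + (0.3333)·(1) + (-0.6667)·(-1) + (0.3333)·(2)) / 5 = 5/5 = 1
  S[V,V] = ((0)·(0) + (-2)·(-2) + (0)·(0) + (1)·(1) + (-1)·(-1) + (2)·(2)) / 5 = 10/5 = 2

S is symmetric (S[j,i] = S[i,j]). Assembling:

S = [[1.0667, 1],
 [1, 2]]


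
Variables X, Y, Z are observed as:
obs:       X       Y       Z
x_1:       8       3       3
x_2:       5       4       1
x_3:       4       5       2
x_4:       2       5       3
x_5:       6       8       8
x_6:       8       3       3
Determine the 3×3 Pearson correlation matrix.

Step 1 — column means:
  mean(X) = (8 + 5 + 4 + 2 + 6 + 8) / 6 = 33/6 = 5.5
  mean(Y) = (3 + 4 + 5 + 5 + 8 + 3) / 6 = 28/6 = 4.6667
  mean(Z) = (3 + 1 + 2 + 3 + 8 + 3) / 6 = 20/6 = 3.3333

Step 2 — sample variances and covariances s[i,j] = (1/(n-1)) · Σ_k (x_{k,i} - mean_i) · (x_{k,j} - mean_j), with n-1 = 5:
  s[X,X] = ((2.5)·(2.5) + (-0.5)·(-0.5) + (-1.5)·(-1.5) + (-3.5)·(-3.5) + (0.5)·(0.5) + (2.5)·(2.5)) / 5 = 27.5/5 = 5.5
  s[X,Y] = ((2.5)·(-1.6667) + (-0.5)·(-0.6667) + (-1.5)·(0.3333) + (-3.5)·(0.3333) + (0.5)·(3.3333) + (2.5)·(-1.6667)) / 5 = -8/5 = -1.6
  s[X,Z] = ((2.5)·(-0.3333) + (-0.5)·(-2.3333) + (-1.5)·(-1.3333) + (-3.5)·(-0.3333) + (0.5)·(4.6667) + (2.5)·(-0.3333)) / 5 = 5/5 = 1
  s[Y,Y] = ((-1.6667)·(-1.6667) + (-0.6667)·(-0.6667) + (0.3333)·(0.3333) + (0.3333)·(0.3333) + (3.3333)·(3.3333) + (-1.6667)·(-1.6667)) / 5 = 17.3333/5 = 3.4667
  s[Y,Z] = ((-1.6667)·(-0.3333) + (-0.6667)·(-2.3333) + (0.3333)·(-1.3333) + (0.3333)·(-0.3333) + (3.3333)·(4.6667) + (-1.6667)·(-0.3333)) / 5 = 17.6667/5 = 3.5333
  s[Z,Z] = ((-0.3333)·(-0.3333) + (-2.3333)·(-2.3333) + (-1.3333)·(-1.3333) + (-0.3333)·(-0.3333) + (4.6667)·(4.6667) + (-0.3333)·(-0.3333)) / 5 = 29.3333/5 = 5.8667
  Sample standard deviations s_i = √(s[i,i]):
  s(X) = √(5.5) = 2.3452
  s(Y) = √(3.4667) = 1.8619
  s(Z) = √(5.8667) = 2.4221

Step 3 — r_{ij} = s_{ij} / (s_i · s_j):
  r[X,X] = 1 (diagonal).
  r[X,Y] = -1.6 / (2.3452 · 1.8619) = -1.6 / 4.3665 = -0.3664
  r[X,Z] = 1 / (2.3452 · 2.4221) = 1 / 5.6804 = 0.176
  r[Y,Y] = 1 (diagonal).
  r[Y,Z] = 3.5333 / (1.8619 · 2.4221) = 3.5333 / 4.5097 = 0.7835
  r[Z,Z] = 1 (diagonal).

R is symmetric with unit diagonal. Assembling:

R = [[1, -0.3664, 0.176],
 [-0.3664, 1, 0.7835],
 [0.176, 0.7835, 1]]


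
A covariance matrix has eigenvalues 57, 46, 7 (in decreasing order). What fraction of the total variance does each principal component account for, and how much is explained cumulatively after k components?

Step 1 — total variance = trace(Sigma) = Σ λ_i = 57 + 46 + 7 = 110.

Step 2 — fraction explained by component i = λ_i / Σ λ:
  PC1: 57/110 = 0.5182
  PC2: 46/110 = 0.4182
  PC3: 7/110 = 0.0636

Step 3 — cumulative fraction after k components = (λ_1 + ... + λ_k) / Σ λ:
  k = 1: 57/110 = 0.5182
  k = 2: (57 + 46)/110 = 103/110 = 0.9364
  k = 3: (57 + 46 + 7)/110 = 110/110 = 1

Summary (fraction, with percent):

explained: PC1 0.5182 (51.82%), PC2 0.4182 (41.82%), PC3 0.0636 (6.36%);  cumulative: 0.5182, 0.9364, 1


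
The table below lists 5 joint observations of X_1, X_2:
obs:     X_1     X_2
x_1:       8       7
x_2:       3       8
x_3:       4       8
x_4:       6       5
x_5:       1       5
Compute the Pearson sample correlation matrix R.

Step 1 — column means:
  mean(X_1) = (8 + 3 + 4 + 6 + 1) / 5 = 22/5 = 4.4
  mean(X_2) = (7 + 8 + 8 + 5 + 5) / 5 = 33/5 = 6.6

Step 2 — sample variances and covariances s[i,j] = (1/(n-1)) · Σ_k (x_{k,i} - mean_i) · (x_{k,j} - mean_j), with n-1 = 4:
  s[X_1,X_1] = ((3.6)·(3.6) + (-1.4)·(-1.4) + (-0.4)·(-0.4) + (1.6)·(1.6) + (-3.4)·(-3.4)) / 4 = 29.2/4 = 7.3
  s[X_1,X_2] = ((3.6)·(0.4) + (-1.4)·(1.4) + (-0.4)·(1.4) + (1.6)·(-1.6) + (-3.4)·(-1.6)) / 4 = 1.8/4 = 0.45
  s[X_2,X_2] = ((0.4)·(0.4) + (1.4)·(1.4) + (1.4)·(1.4) + (-1.6)·(-1.6) + (-1.6)·(-1.6)) / 4 = 9.2/4 = 2.3
  Sample standard deviations s_i = √(s[i,i]):
  s(X_1) = √(7.3) = 2.7019
  s(X_2) = √(2.3) = 1.5166

Step 3 — r_{ij} = s_{ij} / (s_i · s_j):
  r[X_1,X_1] = 1 (diagonal).
  r[X_1,X_2] = 0.45 / (2.7019 · 1.5166) = 0.45 / 4.0976 = 0.1098
  r[X_2,X_2] = 1 (diagonal).

R is symmetric with unit diagonal. Assembling:

R = [[1, 0.1098],
 [0.1098, 1]]


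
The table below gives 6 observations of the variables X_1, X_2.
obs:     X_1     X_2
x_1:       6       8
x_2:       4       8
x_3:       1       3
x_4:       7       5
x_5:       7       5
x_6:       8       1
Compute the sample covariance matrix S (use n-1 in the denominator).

Step 1 — column means:
  mean(X_1) = (6 + 4 + 1 + 7 + 7 + 8) / 6 = 33/6 = 5.5
  mean(X_2) = (8 + 8 + 3 + 5 + 5 + 1) / 6 = 30/6 = 5

Step 2 — sample covariance S[i,j] = (1/(n-1)) · Σ_k (x_{k,i} - mean_i) · (x_{k,j} - mean_j), with n-1 = 5.
  S[X_1,X_1] = ((0.5)·(0.5) + (-1.5)·(-1.5) + (-4.5)·(-4.5) + (1.5)·(1.5) + (1.5)·(1.5) + (2.5)·(2.5)) / 5 = 33.5/5 = 6.7
  S[X_1,X_2] = ((0.5)·(3) + (-1.5)·(3) + (-4.5)·(-2) + (1.5)·(0) + (1.5)·(0) + (2.5)·(-4)) / 5 = -4/5 = -0.8
  S[X_2,X_2] = ((3)·(3) + (3)·(3) + (-2)·(-2) + (0)·(0) + (0)·(0) + (-4)·(-4)) / 5 = 38/5 = 7.6

S is symmetric (S[j,i] = S[i,j]). Assembling:

S = [[6.7, -0.8],
 [-0.8, 7.6]]


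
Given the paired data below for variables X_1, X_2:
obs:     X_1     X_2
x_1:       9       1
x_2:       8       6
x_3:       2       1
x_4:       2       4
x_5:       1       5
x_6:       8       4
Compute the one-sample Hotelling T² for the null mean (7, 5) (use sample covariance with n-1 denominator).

Step 1 — sample mean vector:
  mean(X_1) = (9 + 8 + 2 + 2 + 1 + 8) / 6 = 30/6 = 5
  mean(X_2) = (1 + 6 + 1 + 4 + 5 + 4) / 6 = 21/6 = 3.5
  x̄ = (5, 3.5),  deviation x̄ - mu_0 = (5, 3.5) - (7, 5) = (-2, -1.5).

Step 2 — sample covariance matrix, S[i,j] = (1/(n-1)) · Σ_k (x_{k,i} - mean_i) · (x_{k,j} - mean_j), divisor n-1 = 5:
  S[X_1,X_1] = ((4)·(4) + (3)·(3) + (-3)·(-3) + (-3)·(-3) + (-4)·(-4) + (3)·(3)) / 5 = 68/5 = 13.6
  S[X_1,X_2] = ((4)·(-2.5) + (3)·(2.5) + (-3)·(-2.5) + (-3)·(0.5) + (-4)·(1.5) + (3)·(0.5)) / 5 = -1/5 = -0.2
  S[X_2,X_2] = ((-2.5)·(-2.5) + (2.5)·(2.5) + (-2.5)·(-2.5) + (0.5)·(0.5) + (1.5)·(1.5) + (0.5)·(0.5)) / 5 = 21.5/5 = 4.3
  S = [[13.6, -0.2],
 [-0.2, 4.3]].

Step 3 — invert S. det(S) = 13.6·4.3 - (-0.2)² = 58.44.
  S^{-1} = (1/det) · [[d, -b], [-b, a]] = [[0.0736, 0.0034],
 [0.0034, 0.2327]].

Step 4 — quadratic form (x̄ - mu_0)^T · S^{-1} · (x̄ - mu_0):
  S^{-1} · (x̄ - mu_0) = (-0.1523, -0.3559),
  (x̄ - mu_0)^T · [...] = (-2)·(-0.1523) + (-1.5)·(-0.3559) = 0.8385.

Step 5 — scale by n: T² = 6 · 0.8385 = 5.0308.

T² ≈ 5.0308


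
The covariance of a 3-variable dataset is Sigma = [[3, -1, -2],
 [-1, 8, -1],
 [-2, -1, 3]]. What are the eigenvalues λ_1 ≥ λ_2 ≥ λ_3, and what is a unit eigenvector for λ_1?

Step 1 — characteristic polynomial p(λ) = det(λI - Sigma) = λ³ - tr·λ² + c_1·λ - det, where tr = trace, c_1 = sum of the principal 2×2 minors, det = det(Sigma):
  tr = 3 + 8 + 3 = 14,
  c_1 = (3·8 - (-1)²) + (3·3 - (-2)²) + (8·3 - (-1)²) = 23 + 5 + 23 = 51,
  det = 3·(8·3 - (-1)²) - (-1)·((-1)·3 - (-1)·(-2)) + (-2)·((-1)·(-1) - 8·(-2)) = 3·(23) - (-1)·(-5) + (-2)·(17) = 30.
  So p(λ) = λ³ - 14λ² + 51λ - 30.
Step 2 — look for an integer root (rational root theorem: any rational root is an integer divisor of 30). Testing λ = 5:
  p(5) = 125 - 350 + 255 - 30 = 0  ✓
  Dividing out (λ - 5): p(λ) = (λ - 5)(λ² - 9λ + 6).
Step 3 — remaining eigenvalues from the quadratic λ² - 9λ + 6 = 0:
  Δ = 9² - 4·6 = 81 - 24 = 57,  λ = (9 ± √57)/2 = (9 ± 7.5498)/2 ≈ 8.2749 or 0.7251.
  Sorted: λ_1 = 8.2749,  λ_2 = 5,  λ_3 = 0.7251  (check: sum = 14 = tr ✓).

Step 4 — unit eigenvector for λ_1 ≈ 8.2749: v spans the null space of (Sigma - λ_1 I), whose rows are
  r_1 = (-5.2749, -1, -2),  r_2 = (-1, -0.2749, -1),  r_3 = (-2, -1, -5.2749).
  v is orthogonal to every row, so take v ∝ r_1 × r_2 = ((-1)·(-1) - (-2)·(-0.2749), (-2)·(-1) - (-5.2749)·(-1), (-5.2749)·(-0.2749) - (-1)·(-1)) ≈ (0.4502, -3.2749, 0.4502).
  Let u = (0.4502, -3.2749, 0.4502).
  ||u|| = √((0.4502)² + (-3.2749)² + (0.4502)²) = √(11.1304) ≈ 3.3362,  v_1 = u/||u|| ≈ (0.1349, -0.9816, 0.1349) (||v_1|| = 1).

λ_1 = 8.2749,  λ_2 = 5,  λ_3 = 0.7251;  v_1 ≈ (0.1349, -0.9816, 0.1349)


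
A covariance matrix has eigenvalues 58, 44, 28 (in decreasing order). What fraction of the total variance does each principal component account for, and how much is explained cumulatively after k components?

Step 1 — total variance = trace(Sigma) = Σ λ_i = 58 + 44 + 28 = 130.

Step 2 — fraction explained by component i = λ_i / Σ λ:
  PC1: 58/130 = 0.4462
  PC2: 44/130 = 0.3385
  PC3: 28/130 = 0.2154

Step 3 — cumulative fraction after k components = (λ_1 + ... + λ_k) / Σ λ:
  k = 1: 58/130 = 0.4462
  k = 2: (58 + 44)/130 = 102/130 = 0.7846
  k = 3: (58 + 44 + 28)/130 = 130/130 = 1

Summary (fraction, with percent):

explained: PC1 0.4462 (44.62%), PC2 0.3385 (33.85%), PC3 0.2154 (21.54%);  cumulative: 0.4462, 0.7846, 1


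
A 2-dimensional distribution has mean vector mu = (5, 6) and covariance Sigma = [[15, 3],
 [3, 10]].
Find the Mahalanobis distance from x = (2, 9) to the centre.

Step 1 — centre the observation: (x - mu) = (-3, 3).

Step 2 — invert Sigma. det(Sigma) = 15·10 - (3)² = 141.
  Sigma^{-1} = (1/det) · [[d, -b], [-b, a]] = [[0.0709, -0.0213],
 [-0.0213, 0.1064]].

Step 3 — form the quadratic (x - mu)^T · Sigma^{-1} · (x - mu):
  Sigma^{-1} · (x - mu) = (-0.2766, 0.383).
  (x - mu)^T · [Sigma^{-1} · (x - mu)] = (-3)·(-0.2766) + (3)·(0.383) = 1.9787.

Step 4 — take square root: d = √(1.9787) ≈ 1.4067.

d(x, mu) = √(1.9787) ≈ 1.4067


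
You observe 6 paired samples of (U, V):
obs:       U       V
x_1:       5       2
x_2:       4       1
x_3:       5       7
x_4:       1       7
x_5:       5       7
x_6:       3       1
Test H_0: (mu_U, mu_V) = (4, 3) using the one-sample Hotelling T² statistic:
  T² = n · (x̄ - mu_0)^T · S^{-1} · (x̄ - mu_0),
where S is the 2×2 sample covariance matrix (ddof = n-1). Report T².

Step 1 — sample mean vector:
  mean(U) = (5 + 4 + 5 + 1 + 5 + 3) / 6 = 23/6 = 3.8333
  mean(V) = (2 + 1 + 7 + 7 + 7 + 1) / 6 = 25/6 = 4.1667
  x̄ = (3.8333, 4.1667),  deviation x̄ - mu_0 = (3.8333, 4.1667) - (4, 3) = (-0.1667, 1.1667).

Step 2 — sample covariance matrix, S[i,j] = (1/(n-1)) · Σ_k (x_{k,i} - mean_i) · (x_{k,j} - mean_j), divisor n-1 = 5:
  S[U,U] = ((1.1667)·(1.1667) + (0.1667)·(0.1667) + (1.1667)·(1.1667) + (-2.8333)·(-2.8333) + (1.1667)·(1.1667) + (-0.8333)·(-0.8333)) / 5 = 12.8333/5 = 2.5667
  S[U,V] = ((1.1667)·(-2.1667) + (0.1667)·(-3.1667) + (1.1667)·(2.8333) + (-2.8333)·(2.8333) + (1.1667)·(2.8333) + (-0.8333)·(-3.1667)) / 5 = -1.8333/5 = -0.3667
  S[V,V] = ((-2.1667)·(-2.1667) + (-3.1667)·(-3.1667) + (2.8333)·(2.8333) + (2.8333)·(2.8333) + (2.8333)·(2.8333) + (-3.1667)·(-3.1667)) / 5 = 48.8333/5 = 9.7667
  S = [[2.5667, -0.3667],
 [-0.3667, 9.7667]].

Step 3 — invert S. det(S) = 2.5667·9.7667 - (-0.3667)² = 24.9333.
  S^{-1} = (1/det) · [[d, -b], [-b, a]] = [[0.3917, 0.0147],
 [0.0147, 0.1029]].

Step 4 — quadratic form (x̄ - mu_0)^T · S^{-1} · (x̄ - mu_0):
  S^{-1} · (x̄ - mu_0) = (-0.0481, 0.1176),
  (x̄ - mu_0)^T · [...] = (-0.1667)·(-0.0481) + (1.1667)·(0.1176) = 0.1453.

Step 5 — scale by n: T² = 6 · 0.1453 = 0.8717.

T² ≈ 0.8717


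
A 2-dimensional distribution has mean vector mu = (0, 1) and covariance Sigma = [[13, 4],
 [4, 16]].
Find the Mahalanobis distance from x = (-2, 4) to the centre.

Step 1 — centre the observation: (x - mu) = (-2, 3).

Step 2 — invert Sigma. det(Sigma) = 13·16 - (4)² = 192.
  Sigma^{-1} = (1/det) · [[d, -b], [-b, a]] = [[0.0833, -0.0208],
 [-0.0208, 0.0677]].

Step 3 — form the quadratic (x - mu)^T · Sigma^{-1} · (x - mu):
  Sigma^{-1} · (x - mu) = (-0.2292, 0.2448).
  (x - mu)^T · [Sigma^{-1} · (x - mu)] = (-2)·(-0.2292) + (3)·(0.2448) = 1.1927.

Step 4 — take square root: d = √(1.1927) ≈ 1.0921.

d(x, mu) = √(1.1927) ≈ 1.0921


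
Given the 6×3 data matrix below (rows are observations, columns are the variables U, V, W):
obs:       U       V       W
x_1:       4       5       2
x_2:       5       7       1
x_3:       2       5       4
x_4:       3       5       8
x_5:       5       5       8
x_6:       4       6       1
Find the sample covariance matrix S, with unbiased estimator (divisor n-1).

Step 1 — column means:
  mean(U) = (4 + 5 + 2 + 3 + 5 + 4) / 6 = 23/6 = 3.8333
  mean(V) = (5 + 7 + 5 + 5 + 5 + 6) / 6 = 33/6 = 5.5
  mean(W) = (2 + 1 + 4 + 8 + 8 + 1) / 6 = 24/6 = 4

Step 2 — sample covariance S[i,j] = (1/(n-1)) · Σ_k (x_{k,i} - mean_i) · (x_{k,j} - mean_j), with n-1 = 5.
  S[U,U] = ((0.1667)·(0.1667) + (1.1667)·(1.1667) + (-1.8333)·(-1.8333) + (-0.8333)·(-0.8333) + (1.1667)·(1.1667) + (0.1667)·(0.1667)) / 5 = 6.8333/5 = 1.3667
  S[U,V] = ((0.1667)·(-0.5) + (1.1667)·(1.5) + (-1.8333)·(-0.5) + (-0.8333)·(-0.5) + (1.1667)·(-0.5) + (0.1667)·(0.5)) / 5 = 2.5/5 = 0.5
  S[U,W] = ((0.1667)·(-2) + (1.1667)·(-3) + (-1.8333)·(0) + (-0.8333)·(4) + (1.1667)·(4) + (0.1667)·(-3)) / 5 = -3/5 = -0.6
  S[V,V] = ((-0.5)·(-0.5) + (1.5)·(1.5) + (-0.5)·(-0.5) + (-0.5)·(-0.5) + (-0.5)·(-0.5) + (0.5)·(0.5)) / 5 = 3.5/5 = 0.7
  S[V,W] = ((-0.5)·(-2) + (1.5)·(-3) + (-0.5)·(0) + (-0.5)·(4) + (-0.5)·(4) + (0.5)·(-3)) / 5 = -9/5 = -1.8
  S[W,W] = ((-2)·(-2) + (-3)·(-3) + (0)·(0) + (4)·(4) + (4)·(4) + (-3)·(-3)) / 5 = 54/5 = 10.8

S is symmetric (S[j,i] = S[i,j]). Assembling:

S = [[1.3667, 0.5, -0.6],
 [0.5, 0.7, -1.8],
 [-0.6, -1.8, 10.8]]


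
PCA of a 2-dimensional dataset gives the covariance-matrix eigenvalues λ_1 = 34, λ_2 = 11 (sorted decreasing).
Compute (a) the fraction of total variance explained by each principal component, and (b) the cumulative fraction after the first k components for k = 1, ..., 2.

Step 1 — total variance = trace(Sigma) = Σ λ_i = 34 + 11 = 45.

Step 2 — fraction explained by component i = λ_i / Σ λ:
  PC1: 34/45 = 0.7556
  PC2: 11/45 = 0.2444

Step 3 — cumulative fraction after k components = (λ_1 + ... + λ_k) / Σ λ:
  k = 1: 34/45 = 0.7556
  k = 2: (34 + 11)/45 = 45/45 = 1

Summary (fraction, with percent):

explained: PC1 0.7556 (75.56%), PC2 0.2444 (24.44%);  cumulative: 0.7556, 1


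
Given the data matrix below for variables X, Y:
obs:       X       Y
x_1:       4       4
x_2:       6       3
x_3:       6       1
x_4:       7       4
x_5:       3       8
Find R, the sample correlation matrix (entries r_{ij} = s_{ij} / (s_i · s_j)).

Step 1 — column means:
  mean(X) = (4 + 6 + 6 + 7 + 3) / 5 = 26/5 = 5.2
  mean(Y) = (4 + 3 + 1 + 4 + 8) / 5 = 20/5 = 4

Step 2 — sample variances and covariances s[i,j] = (1/(n-1)) · Σ_k (x_{k,i} - mean_i) · (x_{k,j} - mean_j), with n-1 = 4:
  s[X,X] = ((-1.2)·(-1.2) + (0.8)·(0.8) + (0.8)·(0.8) + (1.8)·(1.8) + (-2.2)·(-2.2)) / 4 = 10.8/4 = 2.7
  s[X,Y] = ((-1.2)·(0) + (0.8)·(-1) + (0.8)·(-3) + (1.8)·(0) + (-2.2)·(4)) / 4 = -12/4 = -3
  s[Y,Y] = ((0)·(0) + (-1)·(-1) + (-3)·(-3) + (0)·(0) + (4)·(4)) / 4 = 26/4 = 6.5
  Sample standard deviations s_i = √(s[i,i]):
  s(X) = √(2.7) = 1.6432
  s(Y) = √(6.5) = 2.5495

Step 3 — r_{ij} = s_{ij} / (s_i · s_j):
  r[X,X] = 1 (diagonal).
  r[X,Y] = -3 / (1.6432 · 2.5495) = -3 / 4.1893 = -0.7161
  r[Y,Y] = 1 (diagonal).

R is symmetric with unit diagonal. Assembling:

R = [[1, -0.7161],
 [-0.7161, 1]]


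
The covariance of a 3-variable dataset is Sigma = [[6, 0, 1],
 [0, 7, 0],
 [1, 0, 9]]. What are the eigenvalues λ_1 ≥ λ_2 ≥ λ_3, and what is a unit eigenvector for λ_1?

Step 1 — characteristic polynomial p(λ) = det(λI - Sigma) = λ³ - tr·λ² + c_1·λ - det, where tr = trace, c_1 = sum of the principal 2×2 minors, det = det(Sigma):
  tr = 6 + 7 + 9 = 22,
  c_1 = (6·7 - (0)²) + (6·9 - (1)²) + (7·9 - (0)²) = 42 + 53 + 63 = 158,
  det = 6·(7·9 - (0)²) - (0)·((0)·9 - (0)·(1)) + (1)·((0)·(0) - 7·(1)) = 6·(63) - (0)·(0) + (1)·(-7) = 371.
  So p(λ) = λ³ - 22λ² + 158λ - 371.
Step 2 — look for an integer root (rational root theorem: any rational root is an integer divisor of 371). Testing λ = 7:
  p(7) = 343 - 1078 + 1106 - 371 = 0  ✓
  Dividing out (λ - 7): p(λ) = (λ - 7)(λ² - 15λ + 53).
Step 3 — remaining eigenvalues from the quadratic λ² - 15λ + 53 = 0:
  Δ = 15² - 4·53 = 225 - 212 = 13,  λ = (15 ± √13)/2 = (15 ± 3.6056)/2 ≈ 9.3028 or 5.6972.
  Sorted: λ_1 = 9.3028,  λ_2 = 7,  λ_3 = 5.6972  (check: sum = 22 = tr ✓).

Step 4 — unit eigenvector for λ_1 ≈ 9.3028: v spans the null space of (Sigma - λ_1 I), whose rows are
  r_1 = (-3.3028, 0, 1),  r_2 = (0, -2.3028, 0),  r_3 = (1, 0, -0.3028).
  v is orthogonal to every row, so take v ∝ r_1 × r_2 = ((0)·(0) - (1)·(-2.3028), (1)·(0) - (-3.3028)·(0), (-3.3028)·(-2.3028) - (0)·(0)) ≈ (2.3028, 0, 7.6056).
  Let u = (2.3028, 0, 7.6056).
  ||u|| = √((2.3028)² + (0)² + (7.6056)²) = √(63.1472) ≈ 7.9465,  v_1 = u/||u|| ≈ (0.2898, 0, 0.9571) (||v_1|| = 1).

λ_1 = 9.3028,  λ_2 = 7,  λ_3 = 5.6972;  v_1 ≈ (0.2898, 0, 0.9571)


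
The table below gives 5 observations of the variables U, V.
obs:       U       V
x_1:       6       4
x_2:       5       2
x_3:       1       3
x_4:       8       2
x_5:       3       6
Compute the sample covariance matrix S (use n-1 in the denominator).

Step 1 — column means:
  mean(U) = (6 + 5 + 1 + 8 + 3) / 5 = 23/5 = 4.6
  mean(V) = (4 + 2 + 3 + 2 + 6) / 5 = 17/5 = 3.4

Step 2 — sample covariance S[i,j] = (1/(n-1)) · Σ_k (x_{k,i} - mean_i) · (x_{k,j} - mean_j), with n-1 = 4.
  S[U,U] = ((1.4)·(1.4) + (0.4)·(0.4) + (-3.6)·(-3.6) + (3.4)·(3.4) + (-1.6)·(-1.6)) / 4 = 29.2/4 = 7.3
  S[U,V] = ((1.4)·(0.6) + (0.4)·(-1.4) + (-3.6)·(-0.4) + (3.4)·(-1.4) + (-1.6)·(2.6)) / 4 = -7.2/4 = -1.8
  S[V,V] = ((0.6)·(0.6) + (-1.4)·(-1.4) + (-0.4)·(-0.4) + (-1.4)·(-1.4) + (2.6)·(2.6)) / 4 = 11.2/4 = 2.8

S is symmetric (S[j,i] = S[i,j]). Assembling:

S = [[7.3, -1.8],
 [-1.8, 2.8]]


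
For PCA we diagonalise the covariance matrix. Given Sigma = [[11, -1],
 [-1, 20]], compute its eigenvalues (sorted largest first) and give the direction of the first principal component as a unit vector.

Step 1 — characteristic polynomial of 2×2 Sigma:
  det(Sigma - λI) = λ² - trace · λ + det = 0.
  trace = 11 + 20 = 31, det = 11·20 - (-1)² = 219.
Step 2 — discriminant:
  Δ = trace² - 4·det = 961 - 876 = 85.
Step 3 — eigenvalues:
  λ = (trace ± √Δ)/2 = (31 ± 9.2195)/2,
  λ_1 = 20.1098,  λ_2 = 10.8902.

Step 4 — unit eigenvector for λ_1: solve (Sigma - λ_1 I)v = 0. First row:
  (11 - 20.1098)·v_x + (-1)·v_y = 0, i.e. (-9.1098)·v_x + (-1)·v_y = 0,
  so v ∝ (b, λ_1 - a) = (-1, 9.1098); multiply by -1 so the first entry is positive: u = (1, -9.1098).
  ||u|| = √((1)² + (-9.1098)²) = √(83.988) ≈ 9.1645,
  v_1 = u/||u|| ≈ (0.1091, -0.994) (||v_1|| = 1).

λ_1 = 20.1098,  λ_2 = 10.8902;  v_1 ≈ (0.1091, -0.994)


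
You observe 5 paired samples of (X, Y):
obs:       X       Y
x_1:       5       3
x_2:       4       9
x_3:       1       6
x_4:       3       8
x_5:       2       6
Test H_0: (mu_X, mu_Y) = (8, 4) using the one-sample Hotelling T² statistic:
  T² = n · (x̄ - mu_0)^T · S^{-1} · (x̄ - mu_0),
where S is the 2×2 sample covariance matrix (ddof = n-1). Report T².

Step 1 — sample mean vector:
  mean(X) = (5 + 4 + 1 + 3 + 2) / 5 = 15/5 = 3
  mean(Y) = (3 + 9 + 6 + 8 + 6) / 5 = 32/5 = 6.4
  x̄ = (3, 6.4),  deviation x̄ - mu_0 = (3, 6.4) - (8, 4) = (-5, 2.4).

Step 2 — sample covariance matrix, S[i,j] = (1/(n-1)) · Σ_k (x_{k,i} - mean_i) · (x_{k,j} - mean_j), divisor n-1 = 4:
  S[X,X] = ((2)·(2) + (1)·(1) + (-2)·(-2) + (0)·(0) + (-1)·(-1)) / 4 = 10/4 = 2.5
  S[X,Y] = ((2)·(-3.4) + (1)·(2.6) + (-2)·(-0.4) + (0)·(1.6) + (-1)·(-0.4)) / 4 = -3/4 = -0.75
  S[Y,Y] = ((-3.4)·(-3.4) + (2.6)·(2.6) + (-0.4)·(-0.4) + (1.6)·(1.6) + (-0.4)·(-0.4)) / 4 = 21.2/4 = 5.3
  S = [[2.5, -0.75],
 [-0.75, 5.3]].

Step 3 — invert S. det(S) = 2.5·5.3 - (-0.75)² = 12.6875.
  S^{-1} = (1/det) · [[d, -b], [-b, a]] = [[0.4177, 0.0591],
 [0.0591, 0.197]].

Step 4 — quadratic form (x̄ - mu_0)^T · S^{-1} · (x̄ - mu_0):
  S^{-1} · (x̄ - mu_0) = (-1.9468, 0.1773),
  (x̄ - mu_0)^T · [...] = (-5)·(-1.9468) + (2.4)·(0.1773) = 10.1596.

Step 5 — scale by n: T² = 5 · 10.1596 = 50.798.

T² ≈ 50.798


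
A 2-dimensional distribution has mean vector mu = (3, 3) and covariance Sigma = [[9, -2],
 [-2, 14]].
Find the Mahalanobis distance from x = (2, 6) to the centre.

Step 1 — centre the observation: (x - mu) = (-1, 3).

Step 2 — invert Sigma. det(Sigma) = 9·14 - (-2)² = 122.
  Sigma^{-1} = (1/det) · [[d, -b], [-b, a]] = [[0.1148, 0.0164],
 [0.0164, 0.0738]].

Step 3 — form the quadratic (x - mu)^T · Sigma^{-1} · (x - mu):
  Sigma^{-1} · (x - mu) = (-0.0656, 0.2049).
  (x - mu)^T · [Sigma^{-1} · (x - mu)] = (-1)·(-0.0656) + (3)·(0.2049) = 0.6803.

Step 4 — take square root: d = √(0.6803) ≈ 0.8248.

d(x, mu) = √(0.6803) ≈ 0.8248


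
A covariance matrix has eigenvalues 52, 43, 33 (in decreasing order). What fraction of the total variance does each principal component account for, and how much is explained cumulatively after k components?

Step 1 — total variance = trace(Sigma) = Σ λ_i = 52 + 43 + 33 = 128.

Step 2 — fraction explained by component i = λ_i / Σ λ:
  PC1: 52/128 = 0.4062
  PC2: 43/128 = 0.3359
  PC3: 33/128 = 0.2578

Step 3 — cumulative fraction after k components = (λ_1 + ... + λ_k) / Σ λ:
  k = 1: 52/128 = 0.4062
  k = 2: (52 + 43)/128 = 95/128 = 0.7422
  k = 3: (52 + 43 + 33)/128 = 128/128 = 1

Summary (fraction, with percent):

explained: PC1 0.4062 (40.62%), PC2 0.3359 (33.59%), PC3 0.2578 (25.78%);  cumulative: 0.4062, 0.7422, 1


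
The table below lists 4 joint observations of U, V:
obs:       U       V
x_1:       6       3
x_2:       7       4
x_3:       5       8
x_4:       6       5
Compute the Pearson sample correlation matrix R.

Step 1 — column means:
  mean(U) = (6 + 7 + 5 + 6) / 4 = 24/4 = 6
  mean(V) = (3 + 4 + 8 + 5) / 4 = 20/4 = 5

Step 2 — sample variances and covariances s[i,j] = (1/(n-1)) · Σ_k (x_{k,i} - mean_i) · (x_{k,j} - mean_j), with n-1 = 3:
  s[U,U] = ((0)·(0) + (1)·(1) + (-1)·(-1) + (0)·(0)) / 3 = 2/3 = 0.6667
  s[U,V] = ((0)·(-2) + (1)·(-1) + (-1)·(3) + (0)·(0)) / 3 = -4/3 = -1.3333
  s[V,V] = ((-2)·(-2) + (-1)·(-1) + (3)·(3) + (0)·(0)) / 3 = 14/3 = 4.6667
  Sample standard deviations s_i = √(s[i,i]):
  s(U) = √(0.6667) = 0.8165
  s(V) = √(4.6667) = 2.1602

Step 3 — r_{ij} = s_{ij} / (s_i · s_j):
  r[U,U] = 1 (diagonal).
  r[U,V] = -1.3333 / (0.8165 · 2.1602) = -1.3333 / 1.7638 = -0.7559
  r[V,V] = 1 (diagonal).

R is symmetric with unit diagonal. Assembling:

R = [[1, -0.7559],
 [-0.7559, 1]]


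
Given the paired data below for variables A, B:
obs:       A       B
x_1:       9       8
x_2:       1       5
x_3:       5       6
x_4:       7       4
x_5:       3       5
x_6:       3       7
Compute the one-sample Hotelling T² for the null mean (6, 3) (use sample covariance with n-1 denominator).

Step 1 — sample mean vector:
  mean(A) = (9 + 1 + 5 + 7 + 3 + 3) / 6 = 28/6 = 4.6667
  mean(B) = (8 + 5 + 6 + 4 + 5 + 7) / 6 = 35/6 = 5.8333
  x̄ = (4.6667, 5.8333),  deviation x̄ - mu_0 = (4.6667, 5.8333) - (6, 3) = (-1.3333, 2.8333).

Step 2 — sample covariance matrix, S[i,j] = (1/(n-1)) · Σ_k (x_{k,i} - mean_i) · (x_{k,j} - mean_j), divisor n-1 = 5:
  S[A,A] = ((4.3333)·(4.3333) + (-3.6667)·(-3.6667) + (0.3333)·(0.3333) + (2.3333)·(2.3333) + (-1.6667)·(-1.6667) + (-1.6667)·(-1.6667)) / 5 = 43.3333/5 = 8.6667
  S[A,B] = ((4.3333)·(2.1667) + (-3.6667)·(-0.8333) + (0.3333)·(0.1667) + (2.3333)·(-1.8333) + (-1.6667)·(-0.8333) + (-1.6667)·(1.1667)) / 5 = 7.6667/5 = 1.5333
  S[B,B] = ((2.1667)·(2.1667) + (-0.8333)·(-0.8333) + (0.1667)·(0.1667) + (-1.8333)·(-1.8333) + (-0.8333)·(-0.8333) + (1.1667)·(1.1667)) / 5 = 10.8333/5 = 2.1667
  S = [[8.6667, 1.5333],
 [1.5333, 2.1667]].

Step 3 — invert S. det(S) = 8.6667·2.1667 - (1.5333)² = 16.4267.
  S^{-1} = (1/det) · [[d, -b], [-b, a]] = [[0.1319, -0.0933],
 [-0.0933, 0.5276]].

Step 4 — quadratic form (x̄ - mu_0)^T · S^{-1} · (x̄ - mu_0):
  S^{-1} · (x̄ - mu_0) = (-0.4403, 1.6193),
  (x̄ - mu_0)^T · [...] = (-1.3333)·(-0.4403) + (2.8333)·(1.6193) = 5.1752.

Step 5 — scale by n: T² = 6 · 5.1752 = 31.0511.

T² ≈ 31.0511


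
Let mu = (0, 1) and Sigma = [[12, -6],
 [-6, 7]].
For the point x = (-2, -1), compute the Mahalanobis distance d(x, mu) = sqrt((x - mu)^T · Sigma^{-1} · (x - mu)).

Step 1 — centre the observation: (x - mu) = (-2, -2).

Step 2 — invert Sigma. det(Sigma) = 12·7 - (-6)² = 48.
  Sigma^{-1} = (1/det) · [[d, -b], [-b, a]] = [[0.1458, 0.125],
 [0.125, 0.25]].

Step 3 — form the quadratic (x - mu)^T · Sigma^{-1} · (x - mu):
  Sigma^{-1} · (x - mu) = (-0.5417, -0.75).
  (x - mu)^T · [Sigma^{-1} · (x - mu)] = (-2)·(-0.5417) + (-2)·(-0.75) = 2.5833.

Step 4 — take square root: d = √(2.5833) ≈ 1.6073.

d(x, mu) = √(2.5833) ≈ 1.6073


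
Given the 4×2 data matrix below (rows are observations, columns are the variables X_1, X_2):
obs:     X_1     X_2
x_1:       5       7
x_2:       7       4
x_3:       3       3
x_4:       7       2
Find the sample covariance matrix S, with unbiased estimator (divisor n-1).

Step 1 — column means:
  mean(X_1) = (5 + 7 + 3 + 7) / 4 = 22/4 = 5.5
  mean(X_2) = (7 + 4 + 3 + 2) / 4 = 16/4 = 4

Step 2 — sample covariance S[i,j] = (1/(n-1)) · Σ_k (x_{k,i} - mean_i) · (x_{k,j} - mean_j), with n-1 = 3.
  S[X_1,X_1] = ((-0.5)·(-0.5) + (1.5)·(1.5) + (-2.5)·(-2.5) + (1.5)·(1.5)) / 3 = 11/3 = 3.6667
  S[X_1,X_2] = ((-0.5)·(3) + (1.5)·(0) + (-2.5)·(-1) + (1.5)·(-2)) / 3 = -2/3 = -0.6667
  S[X_2,X_2] = ((3)·(3) + (0)·(0) + (-1)·(-1) + (-2)·(-2)) / 3 = 14/3 = 4.6667

S is symmetric (S[j,i] = S[i,j]). Assembling:

S = [[3.6667, -0.6667],
 [-0.6667, 4.6667]]


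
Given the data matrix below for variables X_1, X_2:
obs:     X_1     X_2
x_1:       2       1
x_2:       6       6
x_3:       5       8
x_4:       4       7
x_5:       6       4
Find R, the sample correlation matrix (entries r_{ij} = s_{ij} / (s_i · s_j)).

Step 1 — column means:
  mean(X_1) = (2 + 6 + 5 + 4 + 6) / 5 = 23/5 = 4.6
  mean(X_2) = (1 + 6 + 8 + 7 + 4) / 5 = 26/5 = 5.2

Step 2 — sample variances and covariances s[i,j] = (1/(n-1)) · Σ_k (x_{k,i} - mean_i) · (x_{k,j} - mean_j), with n-1 = 4:
  s[X_1,X_1] = ((-2.6)·(-2.6) + (1.4)·(1.4) + (0.4)·(0.4) + (-0.6)·(-0.6) + (1.4)·(1.4)) / 4 = 11.2/4 = 2.8
  s[X_1,X_2] = ((-2.6)·(-4.2) + (1.4)·(0.8) + (0.4)·(2.8) + (-0.6)·(1.8) + (1.4)·(-1.2)) / 4 = 10.4/4 = 2.6
  s[X_2,X_2] = ((-4.2)·(-4.2) + (0.8)·(0.8) + (2.8)·(2.8) + (1.8)·(1.8) + (-1.2)·(-1.2)) / 4 = 30.8/4 = 7.7
  Sample standard deviations s_i = √(s[i,i]):
  s(X_1) = √(2.8) = 1.6733
  s(X_2) = √(7.7) = 2.7749

Step 3 — r_{ij} = s_{ij} / (s_i · s_j):
  r[X_1,X_1] = 1 (diagonal).
  r[X_1,X_2] = 2.6 / (1.6733 · 2.7749) = 2.6 / 4.6433 = 0.5599
  r[X_2,X_2] = 1 (diagonal).

R is symmetric with unit diagonal. Assembling:

R = [[1, 0.5599],
 [0.5599, 1]]


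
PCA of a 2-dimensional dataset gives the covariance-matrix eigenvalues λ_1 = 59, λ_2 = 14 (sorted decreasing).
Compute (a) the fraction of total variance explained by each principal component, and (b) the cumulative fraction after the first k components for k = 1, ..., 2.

Step 1 — total variance = trace(Sigma) = Σ λ_i = 59 + 14 = 73.

Step 2 — fraction explained by component i = λ_i / Σ λ:
  PC1: 59/73 = 0.8082
  PC2: 14/73 = 0.1918

Step 3 — cumulative fraction after k components = (λ_1 + ... + λ_k) / Σ λ:
  k = 1: 59/73 = 0.8082
  k = 2: (59 + 14)/73 = 73/73 = 1

Summary (fraction, with percent):

explained: PC1 0.8082 (80.82%), PC2 0.1918 (19.18%);  cumulative: 0.8082, 1


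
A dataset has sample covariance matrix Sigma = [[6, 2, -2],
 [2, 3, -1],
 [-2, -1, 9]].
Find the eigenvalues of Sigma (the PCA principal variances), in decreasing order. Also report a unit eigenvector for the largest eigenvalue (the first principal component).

Step 1 — characteristic polynomial p(λ) = det(λI - Sigma) = λ³ - tr·λ² + c_1·λ - det, where tr = trace, c_1 = sum of the principal 2×2 minors, det = det(Sigma):
  tr = 6 + 3 + 9 = 18,
  c_1 = (6·3 - (2)²) + (6·9 - (-2)²) + (3·9 - (-1)²) = 14 + 50 + 26 = 90,
  det = 6·(3·9 - (-1)²) - (2)·((2)·9 - (-1)·(-2)) + (-2)·((2)·(-1) - 3·(-2)) = 6·(26) - (2)·(16) + (-2)·(4) = 116.
  So p(λ) = λ³ - 18λ² + 90λ - 116.
Step 2 — look for an integer root (rational root theorem: any rational root is an integer divisor of 116). Testing λ = 2:
  p(2) = 8 - 72 + 180 - 116 = 0  ✓
  Dividing out (λ - 2): p(λ) = (λ - 2)(λ² - 16λ + 58).
Step 3 — remaining eigenvalues from the quadratic λ² - 16λ + 58 = 0:
  Δ = 16² - 4·58 = 256 - 232 = 24,  λ = (16 ± √24)/2 = (16 ± 4.899)/2 ≈ 10.4495 or 5.5505.
  Sorted: λ_1 = 10.4495,  λ_2 = 5.5505,  λ_3 = 2  (check: sum = 18 = tr ✓).

Step 4 — unit eigenvector for λ_1 ≈ 10.4495: v spans the null space of (Sigma - λ_1 I), whose rows are
  r_1 = (-4.4495, 2, -2),  r_2 = (2, -7.4495, -1),  r_3 = (-2, -1, -1.4495).
  v is orthogonal to every row, so take v ∝ r_1 × r_2 = ((2)·(-1) - (-2)·(-7.4495), (-2)·(2) - (-4.4495)·(-1), (-4.4495)·(-7.4495) - (2)·(2)) ≈ (-16.899, -8.4495, 29.1464).
  Rescale (multiply by -1 so the first nonzero entry is positive): u = (16.899, 8.4495, -29.1464).
  ||u|| = √((16.899)² + (8.4495)² + (-29.1464)²) = √(1206.4837) ≈ 34.7345,  v_1 = u/||u|| ≈ (0.4865, 0.2433, -0.8391) (||v_1|| = 1).

λ_1 = 10.4495,  λ_2 = 5.5505,  λ_3 = 2;  v_1 ≈ (0.4865, 0.2433, -0.8391)


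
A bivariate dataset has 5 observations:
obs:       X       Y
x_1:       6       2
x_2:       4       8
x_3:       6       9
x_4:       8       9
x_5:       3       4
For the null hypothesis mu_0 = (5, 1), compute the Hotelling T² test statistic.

Step 1 — sample mean vector:
  mean(X) = (6 + 4 + 6 + 8 + 3) / 5 = 27/5 = 5.4
  mean(Y) = (2 + 8 + 9 + 9 + 4) / 5 = 32/5 = 6.4
  x̄ = (5.4, 6.4),  deviation x̄ - mu_0 = (5.4, 6.4) - (5, 1) = (0.4, 5.4).

Step 2 — sample covariance matrix, S[i,j] = (1/(n-1)) · Σ_k (x_{k,i} - mean_i) · (x_{k,j} - mean_j), divisor n-1 = 4:
  S[X,X] = ((0.6)·(0.6) + (-1.4)·(-1.4) + (0.6)·(0.6) + (2.6)·(2.6) + (-2.4)·(-2.4)) / 4 = 15.2/4 = 3.8
  S[X,Y] = ((0.6)·(-4.4) + (-1.4)·(1.6) + (0.6)·(2.6) + (2.6)·(2.6) + (-2.4)·(-2.4)) / 4 = 9.2/4 = 2.3
  S[Y,Y] = ((-4.4)·(-4.4) + (1.6)·(1.6) + (2.6)·(2.6) + (2.6)·(2.6) + (-2.4)·(-2.4)) / 4 = 41.2/4 = 10.3
  S = [[3.8, 2.3],
 [2.3, 10.3]].

Step 3 — invert S. det(S) = 3.8·10.3 - (2.3)² = 33.85.
  S^{-1} = (1/det) · [[d, -b], [-b, a]] = [[0.3043, -0.0679],
 [-0.0679, 0.1123]].

Step 4 — quadratic form (x̄ - mu_0)^T · S^{-1} · (x̄ - mu_0):
  S^{-1} · (x̄ - mu_0) = (-0.2452, 0.579),
  (x̄ - mu_0)^T · [...] = (0.4)·(-0.2452) + (5.4)·(0.579) = 3.0287.

Step 5 — scale by n: T² = 5 · 3.0287 = 15.1433.

T² ≈ 15.1433


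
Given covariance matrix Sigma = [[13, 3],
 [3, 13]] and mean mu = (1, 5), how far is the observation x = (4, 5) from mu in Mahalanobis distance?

Step 1 — centre the observation: (x - mu) = (3, 0).

Step 2 — invert Sigma. det(Sigma) = 13·13 - (3)² = 160.
  Sigma^{-1} = (1/det) · [[d, -b], [-b, a]] = [[0.0812, -0.0188],
 [-0.0188, 0.0812]].

Step 3 — form the quadratic (x - mu)^T · Sigma^{-1} · (x - mu):
  Sigma^{-1} · (x - mu) = (0.2438, -0.0562).
  (x - mu)^T · [Sigma^{-1} · (x - mu)] = (3)·(0.2438) + (0)·(-0.0562) = 0.7313.

Step 4 — take square root: d = √(0.7313) ≈ 0.8551.

d(x, mu) = √(0.7313) ≈ 0.8551


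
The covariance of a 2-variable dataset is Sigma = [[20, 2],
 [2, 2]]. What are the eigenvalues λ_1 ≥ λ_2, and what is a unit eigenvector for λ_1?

Step 1 — characteristic polynomial of 2×2 Sigma:
  det(Sigma - λI) = λ² - trace · λ + det = 0.
  trace = 20 + 2 = 22, det = 20·2 - (2)² = 36.
Step 2 — discriminant:
  Δ = trace² - 4·det = 484 - 144 = 340.
Step 3 — eigenvalues:
  λ = (trace ± √Δ)/2 = (22 ± 18.4391)/2,
  λ_1 = 20.2195,  λ_2 = 1.7805.

Step 4 — unit eigenvector for λ_1: solve (Sigma - λ_1 I)v = 0. First row:
  (20 - 20.2195)·v_x + (2)·v_y = 0, i.e. (-0.2195)·v_x + (2)·v_y = 0,
  so v ∝ (b, λ_1 - a) = (2, 0.2195) = u.
  ||u|| = √((2)² + (0.2195)²) = √(4.0482) ≈ 2.012,
  v_1 = u/||u|| ≈ (0.994, 0.1091) (||v_1|| = 1).

λ_1 = 20.2195,  λ_2 = 1.7805;  v_1 ≈ (0.994, 0.1091)


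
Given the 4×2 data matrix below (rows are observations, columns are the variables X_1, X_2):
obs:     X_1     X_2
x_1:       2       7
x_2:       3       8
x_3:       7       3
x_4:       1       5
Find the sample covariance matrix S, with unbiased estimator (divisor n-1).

Step 1 — column means:
  mean(X_1) = (2 + 3 + 7 + 1) / 4 = 13/4 = 3.25
  mean(X_2) = (7 + 8 + 3 + 5) / 4 = 23/4 = 5.75

Step 2 — sample covariance S[i,j] = (1/(n-1)) · Σ_k (x_{k,i} - mean_i) · (x_{k,j} - mean_j), with n-1 = 3.
  S[X_1,X_1] = ((-1.25)·(-1.25) + (-0.25)·(-0.25) + (3.75)·(3.75) + (-2.25)·(-2.25)) / 3 = 20.75/3 = 6.9167
  S[X_1,X_2] = ((-1.25)·(1.25) + (-0.25)·(2.25) + (3.75)·(-2.75) + (-2.25)·(-0.75)) / 3 = -10.75/3 = -3.5833
  S[X_2,X_2] = ((1.25)·(1.25) + (2.25)·(2.25) + (-2.75)·(-2.75) + (-0.75)·(-0.75)) / 3 = 14.75/3 = 4.9167

S is symmetric (S[j,i] = S[i,j]). Assembling:

S = [[6.9167, -3.5833],
 [-3.5833, 4.9167]]


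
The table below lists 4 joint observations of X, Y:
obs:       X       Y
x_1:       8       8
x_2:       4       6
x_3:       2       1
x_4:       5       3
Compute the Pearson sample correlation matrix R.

Step 1 — column means:
  mean(X) = (8 + 4 + 2 + 5) / 4 = 19/4 = 4.75
  mean(Y) = (8 + 6 + 1 + 3) / 4 = 18/4 = 4.5

Step 2 — sample variances and covariances s[i,j] = (1/(n-1)) · Σ_k (x_{k,i} - mean_i) · (x_{k,j} - mean_j), with n-1 = 3:
  s[X,X] = ((3.25)·(3.25) + (-0.75)·(-0.75) + (-2.75)·(-2.75) + (0.25)·(0.25)) / 3 = 18.75/3 = 6.25
  s[X,Y] = ((3.25)·(3.5) + (-0.75)·(1.5) + (-2.75)·(-3.5) + (0.25)·(-1.5)) / 3 = 19.5/3 = 6.5
  s[Y,Y] = ((3.5)·(3.5) + (1.5)·(1.5) + (-3.5)·(-3.5) + (-1.5)·(-1.5)) / 3 = 29/3 = 9.6667
  Sample standard deviations s_i = √(s[i,i]):
  s(X) = √(6.25) = 2.5
  s(Y) = √(9.6667) = 3.1091

Step 3 — r_{ij} = s_{ij} / (s_i · s_j):
  r[X,X] = 1 (diagonal).
  r[X,Y] = 6.5 / (2.5 · 3.1091) = 6.5 / 7.7728 = 0.8362
  r[Y,Y] = 1 (diagonal).

R is symmetric with unit diagonal. Assembling:

R = [[1, 0.8362],
 [0.8362, 1]]


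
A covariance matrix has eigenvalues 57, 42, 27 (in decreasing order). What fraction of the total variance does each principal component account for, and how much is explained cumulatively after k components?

Step 1 — total variance = trace(Sigma) = Σ λ_i = 57 + 42 + 27 = 126.

Step 2 — fraction explained by component i = λ_i / Σ λ:
  PC1: 57/126 = 0.4524
  PC2: 42/126 = 0.3333
  PC3: 27/126 = 0.2143

Step 3 — cumulative fraction after k components = (λ_1 + ... + λ_k) / Σ λ:
  k = 1: 57/126 = 0.4524
  k = 2: (57 + 42)/126 = 99/126 = 0.7857
  k = 3: (57 + 42 + 27)/126 = 126/126 = 1

Summary (fraction, with percent):

explained: PC1 0.4524 (45.24%), PC2 0.3333 (33.33%), PC3 0.2143 (21.43%);  cumulative: 0.4524, 0.7857, 1


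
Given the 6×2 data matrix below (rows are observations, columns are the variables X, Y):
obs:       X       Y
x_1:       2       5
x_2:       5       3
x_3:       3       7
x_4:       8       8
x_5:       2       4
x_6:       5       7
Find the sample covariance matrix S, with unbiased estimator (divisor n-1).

Step 1 — column means:
  mean(X) = (2 + 5 + 3 + 8 + 2 + 5) / 6 = 25/6 = 4.1667
  mean(Y) = (5 + 3 + 7 + 8 + 4 + 7) / 6 = 34/6 = 5.6667

Step 2 — sample covariance S[i,j] = (1/(n-1)) · Σ_k (x_{k,i} - mean_i) · (x_{k,j} - mean_j), with n-1 = 5.
  S[X,X] = ((-2.1667)·(-2.1667) + (0.8333)·(0.8333) + (-1.1667)·(-1.1667) + (3.8333)·(3.8333) + (-2.1667)·(-2.1667) + (0.8333)·(0.8333)) / 5 = 26.8333/5 = 5.3667
  S[X,Y] = ((-2.1667)·(-0.6667) + (0.8333)·(-2.6667) + (-1.1667)·(1.3333) + (3.8333)·(2.3333) + (-2.1667)·(-1.6667) + (0.8333)·(1.3333)) / 5 = 11.3333/5 = 2.2667
  S[Y,Y] = ((-0.6667)·(-0.6667) + (-2.6667)·(-2.6667) + (1.3333)·(1.3333) + (2.3333)·(2.3333) + (-1.6667)·(-1.6667) + (1.3333)·(1.3333)) / 5 = 19.3333/5 = 3.8667

S is symmetric (S[j,i] = S[i,j]). Assembling:

S = [[5.3667, 2.2667],
 [2.2667, 3.8667]]


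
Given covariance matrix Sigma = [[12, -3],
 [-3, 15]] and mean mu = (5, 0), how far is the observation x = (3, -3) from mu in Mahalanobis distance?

Step 1 — centre the observation: (x - mu) = (-2, -3).

Step 2 — invert Sigma. det(Sigma) = 12·15 - (-3)² = 171.
  Sigma^{-1} = (1/det) · [[d, -b], [-b, a]] = [[0.0877, 0.0175],
 [0.0175, 0.0702]].

Step 3 — form the quadratic (x - mu)^T · Sigma^{-1} · (x - mu):
  Sigma^{-1} · (x - mu) = (-0.2281, -0.2456).
  (x - mu)^T · [Sigma^{-1} · (x - mu)] = (-2)·(-0.2281) + (-3)·(-0.2456) = 1.193.

Step 4 — take square root: d = √(1.193) ≈ 1.0922.

d(x, mu) = √(1.193) ≈ 1.0922
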